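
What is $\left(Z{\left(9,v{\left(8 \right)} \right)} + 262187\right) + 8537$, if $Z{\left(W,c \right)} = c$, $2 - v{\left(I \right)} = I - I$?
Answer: $270726$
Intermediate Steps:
$v{\left(I \right)} = 2$ ($v{\left(I \right)} = 2 - \left(I - I\right) = 2 - 0 = 2 + 0 = 2$)
$\left(Z{\left(9,v{\left(8 \right)} \right)} + 262187\right) + 8537 = \left(2 + 262187\right) + 8537 = 262189 + 8537 = 270726$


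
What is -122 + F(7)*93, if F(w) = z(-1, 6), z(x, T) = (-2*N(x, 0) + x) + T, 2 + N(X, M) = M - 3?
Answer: 1273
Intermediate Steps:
N(X, M) = -5 + M (N(X, M) = -2 + (M - 3) = -2 + (-3 + M) = -5 + M)
z(x, T) = 10 + T + x (z(x, T) = (-2*(-5 + 0) + x) + T = (-2*(-5) + x) + T = (10 + x) + T = 10 + T + x)
F(w) = 15 (F(w) = 10 + 6 - 1 = 15)
-122 + F(7)*93 = -122 + 15*93 = -122 + 1395 = 1273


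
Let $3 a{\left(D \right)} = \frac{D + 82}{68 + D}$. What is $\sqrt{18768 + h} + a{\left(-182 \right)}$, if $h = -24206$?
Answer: $\frac{50}{171} + i \sqrt{5438} \approx 0.2924 + 73.743 i$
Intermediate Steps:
$a{\left(D \right)} = \frac{82 + D}{3 \left(68 + D\right)}$ ($a{\left(D \right)} = \frac{\left(D + 82\right) \frac{1}{68 + D}}{3} = \frac{\left(82 + D\right) \frac{1}{68 + D}}{3} = \frac{\frac{1}{68 + D} \left(82 + D\right)}{3} = \frac{82 + D}{3 \left(68 + D\right)}$)
$\sqrt{18768 + h} + a{\left(-182 \right)} = \sqrt{18768 - 24206} + \frac{82 - 182}{3 \left(68 - 182\right)} = \sqrt{-5438} + \frac{1}{3} \frac{1}{-114} \left(-100\right) = i \sqrt{5438} + \frac{1}{3} \left(- \frac{1}{114}\right) \left(-100\right) = i \sqrt{5438} + \frac{50}{171} = \frac{50}{171} + i \sqrt{5438}$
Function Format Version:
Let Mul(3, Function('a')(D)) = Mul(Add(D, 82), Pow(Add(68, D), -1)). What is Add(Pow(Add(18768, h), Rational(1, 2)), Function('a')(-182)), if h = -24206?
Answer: Add(Rational(50, 171), Mul(I, Pow(5438, Rational(1, 2)))) ≈ Add(0.29240, Mul(73.743, I))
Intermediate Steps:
Function('a')(D) = Mul(Rational(1, 3), Pow(Add(68, D), -1), Add(82, D)) (Function('a')(D) = Mul(Rational(1, 3), Mul(Add(D, 82), Pow(Add(68, D), -1))) = Mul(Rational(1, 3), Mul(Add(82, D), Pow(Add(68, D), -1))) = Mul(Rational(1, 3), Mul(Pow(Add(68, D), -1), Add(82, D))) = Mul(Rational(1, 3), Pow(Add(68, D), -1), Add(82, D)))
Add(Pow(Add(18768, h), Rational(1, 2)), Function('a')(-182)) = Add(Pow(Add(18768, -24206), Rational(1, 2)), Mul(Rational(1, 3), Pow(Add(68, -182), -1), Add(82, -182))) = Add(Pow(-5438, Rational(1, 2)), Mul(Rational(1, 3), Pow(-114, -1), -100)) = Add(Mul(I, Pow(5438, Rational(1, 2))), Mul(Rational(1, 3), Rational(-1, 114), -100)) = Add(Mul(I, Pow(5438, Rational(1, 2))), Rational(50, 171)) = Add(Rational(50, 171), Mul(I, Pow(5438, Rational(1, 2))))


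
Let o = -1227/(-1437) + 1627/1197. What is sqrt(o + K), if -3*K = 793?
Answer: I*sqrt(9574528024229)/191121 ≈ 16.19*I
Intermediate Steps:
o = 1268906/573363 (o = -1227*(-1/1437) + 1627*(1/1197) = 409/479 + 1627/1197 = 1268906/573363 ≈ 2.2131)
K = -793/3 (K = -1/3*793 = -793/3 ≈ -264.33)
sqrt(o + K) = sqrt(1268906/573363 - 793/3) = sqrt(-150290047/573363) = I*sqrt(9574528024229)/191121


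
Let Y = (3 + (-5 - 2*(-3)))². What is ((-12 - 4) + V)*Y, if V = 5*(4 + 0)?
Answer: 64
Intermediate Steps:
V = 20 (V = 5*4 = 20)
Y = 16 (Y = (3 + (-5 + 6))² = (3 + 1)² = 4² = 16)
((-12 - 4) + V)*Y = ((-12 - 4) + 20)*16 = (-16 + 20)*16 = 4*16 = 64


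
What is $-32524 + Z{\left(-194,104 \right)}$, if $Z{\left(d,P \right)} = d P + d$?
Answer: $-52894$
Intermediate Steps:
$Z{\left(d,P \right)} = d + P d$ ($Z{\left(d,P \right)} = P d + d = d + P d$)
$-32524 + Z{\left(-194,104 \right)} = -32524 - 194 \left(1 + 104\right) = -32524 - 20370 = -52894$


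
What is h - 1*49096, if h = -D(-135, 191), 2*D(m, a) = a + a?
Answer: -49287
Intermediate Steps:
D(m, a) = a (D(m, a) = (a + a)/2 = (2*a)/2 = a)
h = -191 (h = -1*191 = -191)
h - 1*49096 = -191 - 1*49096 = -191 - 49096 = -49287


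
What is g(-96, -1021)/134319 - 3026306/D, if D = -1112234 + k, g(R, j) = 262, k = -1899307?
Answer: 135759806452/134835725193 ≈ 1.0069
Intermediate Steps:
D = -3011541 (D = -1112234 - 1899307 = -3011541)
g(-96, -1021)/134319 - 3026306/D = 262/134319 - 3026306/(-3011541) = 262*(1/134319) - 3026306*(-1/3011541) = 262/134319 + 3026306/3011541 = 135759806452/134835725193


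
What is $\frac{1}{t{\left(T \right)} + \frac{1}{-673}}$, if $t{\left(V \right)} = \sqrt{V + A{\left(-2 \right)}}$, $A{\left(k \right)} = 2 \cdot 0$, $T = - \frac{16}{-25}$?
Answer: $\frac{3365}{2687} \approx 1.2523$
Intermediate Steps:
$T = \frac{16}{25}$ ($T = \left(-16\right) \left(- \frac{1}{25}\right) = \frac{16}{25} \approx 0.64$)
$A{\left(k \right)} = 0$
$t{\left(V \right)} = \sqrt{V}$ ($t{\left(V \right)} = \sqrt{V + 0} = \sqrt{V}$)
$\frac{1}{t{\left(T \right)} + \frac{1}{-673}} = \frac{1}{\sqrt{\frac{16}{25}} + \frac{1}{-673}} = \frac{1}{\frac{4}{5} - \frac{1}{673}} = \frac{1}{\frac{2687}{3365}} = \frac{3365}{2687}$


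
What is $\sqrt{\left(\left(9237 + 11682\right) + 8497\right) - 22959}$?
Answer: $\sqrt{6457} \approx 80.355$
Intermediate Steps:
$\sqrt{\left(\left(9237 + 11682\right) + 8497\right) - 22959} = \sqrt{\left(20919 + 8497\right) - 22959} = \sqrt{29416 - 22959} = \sqrt{6457}$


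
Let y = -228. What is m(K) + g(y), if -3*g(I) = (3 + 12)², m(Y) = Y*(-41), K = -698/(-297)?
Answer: -50893/297 ≈ -171.36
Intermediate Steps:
K = 698/297 (K = -698*(-1/297) = 698/297 ≈ 2.3502)
m(Y) = -41*Y
g(I) = -75 (g(I) = -(3 + 12)²/3 = -⅓*15² = -⅓*225 = -75)
m(K) + g(y) = -41*698/297 - 75 = -28618/297 - 75 = -50893/297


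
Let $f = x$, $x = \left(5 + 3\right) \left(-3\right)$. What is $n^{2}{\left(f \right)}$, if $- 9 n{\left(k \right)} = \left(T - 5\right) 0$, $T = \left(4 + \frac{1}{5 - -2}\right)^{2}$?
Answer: $0$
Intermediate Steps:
$T = \frac{841}{49}$ ($T = \left(4 + \frac{1}{5 + 2}\right)^{2} = \left(4 + \frac{1}{7}\right)^{2} = \left(\frac{29}{7}\right)^{2} = \frac{841}{49} \approx 17.163$)
$x = -24$ ($x = 8 \left(-3\right) = -24$)
$f = -24$
$n{\left(k \right)} = 0$ ($n{\left(k \right)} = - \frac{\left(\frac{841}{49} - 5\right) 0}{9} = - \frac{\frac{596}{49} \cdot 0}{9} = \left(- \frac{1}{9}\right) 0 = 0$)
$n^{2}{\left(f \right)} = 0^{2} = 0$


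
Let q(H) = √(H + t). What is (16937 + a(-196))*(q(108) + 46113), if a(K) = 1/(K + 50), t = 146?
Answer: 114028272513/146 + 2472801*√254/146 ≈ 7.8129e+8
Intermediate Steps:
q(H) = √(146 + H) (q(H) = √(H + 146) = √(146 + H))
a(K) = 1/(50 + K)
(16937 + a(-196))*(q(108) + 46113) = (16937 + 1/(50 - 196))*(√(146 + 108) + 46113) = (16937 + 1/(-146))*(√254 + 46113) = (16937 - 1/146)*(46113 + √254) = 2472801*(46113 + √254)/146 = 114028272513/146 + 2472801*√254/146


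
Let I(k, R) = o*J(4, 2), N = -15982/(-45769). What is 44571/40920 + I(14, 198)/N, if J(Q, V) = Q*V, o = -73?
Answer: -182173712433/108997240 ≈ -1671.4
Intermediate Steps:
N = 15982/45769 (N = -15982*(-1/45769) = 15982/45769 ≈ 0.34919)
I(k, R) = -584 (I(k, R) = -292*2 = -73*8 = -584)
44571/40920 + I(14, 198)/N = 44571/40920 - 584/15982/45769 = 44571*(1/40920) - 584*45769/15982 = 14857/13640 - 13364548/7991 = -182173712433/108997240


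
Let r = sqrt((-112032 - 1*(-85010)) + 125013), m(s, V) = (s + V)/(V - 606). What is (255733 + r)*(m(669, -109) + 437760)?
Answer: 16008775323344/143 + 62599568*sqrt(97991)/143 ≈ 1.1209e+11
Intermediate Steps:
m(s, V) = (V + s)/(-606 + V)
r = sqrt(97991) (r = sqrt((-112032 + 85010) + 125013) = sqrt(-27022 + 125013) = sqrt(97991) ≈ 313.04)
(255733 + r)*(m(669, -109) + 437760) = (255733 + sqrt(97991))*((-109 + 669)/(-606 - 109) + 437760) = (255733 + sqrt(97991))*(560/(-715) + 437760) = (255733 + sqrt(97991))*(-1/715*560 + 437760) = (255733 + sqrt(97991))*(-112/143 + 437760) = (255733 + sqrt(97991))*(62599568/143) = 16008775323344/143 + 62599568*sqrt(97991)/143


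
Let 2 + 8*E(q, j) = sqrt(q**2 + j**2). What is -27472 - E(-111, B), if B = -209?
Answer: -109887/4 - sqrt(56002)/8 ≈ -27501.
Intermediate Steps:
E(q, j) = -1/4 + sqrt(j**2 + q**2)/8 (E(q, j) = -1/4 + sqrt(q**2 + j**2)/8 = -1/4 + sqrt(j**2 + q**2)/8)
-27472 - E(-111, B) = -27472 - (-1/4 + sqrt((-209)**2 + (-111)**2)/8) = -27472 - (-1/4 + sqrt(43681 + 12321)/8) = -27472 - (-1/4 + sqrt(56002)/8) = -27472 + (1/4 - sqrt(56002)/8) = -109887/4 - sqrt(56002)/8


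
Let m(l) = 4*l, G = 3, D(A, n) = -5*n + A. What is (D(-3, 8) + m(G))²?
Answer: 961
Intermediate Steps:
D(A, n) = A - 5*n
(D(-3, 8) + m(G))² = ((-3 - 5*8) + 4*3)² = ((-3 - 40) + 12)² = (-43 + 12)² = (-31)² = 961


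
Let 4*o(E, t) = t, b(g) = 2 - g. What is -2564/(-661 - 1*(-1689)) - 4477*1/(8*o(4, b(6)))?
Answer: 1145461/2056 ≈ 557.13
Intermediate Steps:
o(E, t) = t/4
-2564/(-661 - 1*(-1689)) - 4477*1/(8*o(4, b(6))) = -2564/(-661 - 1*(-1689)) - 4477*1/(2*(2 - 1*6)) = -2564/(-661 + 1689) - 4477*1/(2*(2 - 6)) = -2564/1028 - 4477/(8*((¼)*(-4))) = -2564*1/1028 - 4477/(8*(-1)) = -641/257 - 4477/(-8) = -641/257 - 4477*(-⅛) = -641/257 + 4477/8 = 1145461/2056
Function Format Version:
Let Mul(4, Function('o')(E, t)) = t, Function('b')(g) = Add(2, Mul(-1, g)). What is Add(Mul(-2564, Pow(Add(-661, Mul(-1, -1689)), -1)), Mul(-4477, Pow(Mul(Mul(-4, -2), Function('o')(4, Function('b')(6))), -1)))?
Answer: Rational(1145461, 2056) ≈ 557.13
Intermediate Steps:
Function('o')(E, t) = Mul(Rational(1, 4), t)
Add(Mul(-2564, Pow(Add(-661, Mul(-1, -1689)), -1)), Mul(-4477, Pow(Mul(Mul(-4, -2), Function('o')(4, Function('b')(6))), -1))) = Add(Mul(-2564, Pow(Add(-661, Mul(-1, -1689)), -1)), Mul(-4477, Pow(Mul(Mul(-4, -2), Mul(Rational(1, 4), Add(2, Mul(-1, 6)))), -1))) = Add(Mul(-2564, Pow(Add(-661, 1689), -1)), Mul(-4477, Pow(Mul(8, Mul(Rational(1, 4), Add(2, -6))), -1))) = Add(Mul(-2564, Pow(1028, -1)), Mul(-4477, Pow(Mul(8, Mul(Rational(1, 4), -4)), -1))) = Add(Mul(-2564, Rational(1, 1028)), Mul(-4477, Pow(Mul(8, -1), -1))) = Add(Rational(-641, 257), Mul(-4477, Pow(-8, -1))) = Add(Rational(-641, 257), Mul(-4477, Rational(-1, 8))) = Add(Rational(-641, 257), Rational(4477, 8)) = Rational(1145461, 2056)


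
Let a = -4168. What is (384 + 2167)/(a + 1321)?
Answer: -2551/2847 ≈ -0.89603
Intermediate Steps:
(384 + 2167)/(a + 1321) = (384 + 2167)/(-4168 + 1321) = 2551/(-2847) = 2551*(-1/2847) = -2551/2847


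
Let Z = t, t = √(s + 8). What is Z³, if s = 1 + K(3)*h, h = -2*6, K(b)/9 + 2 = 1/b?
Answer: 567*√21 ≈ 2598.3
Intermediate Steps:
K(b) = -18 + 9/b
h = -12
s = 181 (s = 1 + (-18 + 9/3)*(-12) = 1 + (-18 + 9*(⅓))*(-12) = 1 + (-18 + 3)*(-12) = 1 - 15*(-12) = 1 + 180 = 181)
t = 3*√21 (t = √(181 + 8) = √189 = 3*√21 ≈ 13.748)
Z = 3*√21 ≈ 13.748
Z³ = (3*√21)³ = 567*√21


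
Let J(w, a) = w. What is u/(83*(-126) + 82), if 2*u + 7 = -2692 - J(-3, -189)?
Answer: 337/2594 ≈ 0.12992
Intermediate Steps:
u = -1348 (u = -7/2 + (-2692 - 1*(-3))/2 = -7/2 + (-2692 + 3)/2 = -7/2 + (½)*(-2689) = -7/2 - 2689/2 = -1348)
u/(83*(-126) + 82) = -1348/(83*(-126) + 82) = -1348/(-10458 + 82) = -1348/(-10376) = -1348*(-1/10376) = 337/2594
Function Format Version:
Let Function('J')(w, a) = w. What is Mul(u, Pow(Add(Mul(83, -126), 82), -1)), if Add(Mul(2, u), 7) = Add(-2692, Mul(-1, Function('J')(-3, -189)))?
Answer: Rational(337, 2594) ≈ 0.12992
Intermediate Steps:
u = -1348 (u = Add(Rational(-7, 2), Mul(Rational(1, 2), Add(-2692, Mul(-1, -3)))) = Add(Rational(-7, 2), Mul(Rational(1, 2), Add(-2692, 3))) = Add(Rational(-7, 2), Mul(Rational(1, 2), -2689)) = Add(Rational(-7, 2), Rational(-2689, 2)) = -1348)
Mul(u, Pow(Add(Mul(83, -126), 82), -1)) = Mul(-1348, Pow(Add(Mul(83, -126), 82), -1)) = Mul(-1348, Pow(Add(-10458, 82), -1)) = Mul(-1348, Pow(-10376, -1)) = Mul(-1348, Rational(-1, 10376)) = Rational(337, 2594)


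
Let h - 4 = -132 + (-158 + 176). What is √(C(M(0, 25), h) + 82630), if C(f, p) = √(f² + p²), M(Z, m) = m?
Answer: √(82630 + 5*√509) ≈ 287.65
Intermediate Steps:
h = -110 (h = 4 + (-132 + (-158 + 176)) = 4 + (-132 + 18) = 4 - 114 = -110)
√(C(M(0, 25), h) + 82630) = √(√(25² + (-110)²) + 82630) = √(√(625 + 12100) + 82630) = √(√12725 + 82630) = √(5*√509 + 82630) = √(82630 + 5*√509)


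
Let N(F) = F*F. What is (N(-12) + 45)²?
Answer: 35721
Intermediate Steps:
N(F) = F²
(N(-12) + 45)² = ((-12)² + 45)² = (144 + 45)² = 189² = 35721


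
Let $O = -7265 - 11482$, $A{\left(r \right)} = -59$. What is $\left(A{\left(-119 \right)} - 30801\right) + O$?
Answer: $-49607$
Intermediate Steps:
$O = -18747$ ($O = -7265 - 11482 = -18747$)
$\left(A{\left(-119 \right)} - 30801\right) + O = \left(-59 - 30801\right) - 18747 = -30860 - 18747 = -49607$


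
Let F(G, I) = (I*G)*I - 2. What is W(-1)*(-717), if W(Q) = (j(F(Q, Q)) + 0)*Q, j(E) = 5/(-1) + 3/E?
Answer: -4302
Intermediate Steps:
F(G, I) = -2 + G*I**2 (F(G, I) = (G*I)*I - 2 = G*I**2 - 2 = -2 + G*I**2)
j(E) = -5 + 3/E (j(E) = 5*(-1) + 3/E = -5 + 3/E)
W(Q) = Q*(-5 + 3/(-2 + Q**3)) (W(Q) = ((-5 + 3/(-2 + Q*Q**2)) + 0)*Q = ((-5 + 3/(-2 + Q**3)) + 0)*Q = (-5 + 3/(-2 + Q**3))*Q = Q*(-5 + 3/(-2 + Q**3)))
W(-1)*(-717) = -(13 - 5*(-1)**3)/(-2 + (-1)**3)*(-717) = -(13 - 5*(-1))/(-2 - 1)*(-717) = -1*(13 + 5)/(-3)*(-717) = -1*(-1/3)*18*(-717) = 6*(-717) = -4302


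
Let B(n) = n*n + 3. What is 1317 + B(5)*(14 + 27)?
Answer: 2465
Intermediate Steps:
B(n) = 3 + n**2 (B(n) = n**2 + 3 = 3 + n**2)
1317 + B(5)*(14 + 27) = 1317 + (3 + 5**2)*(14 + 27) = 1317 + (3 + 25)*41 = 1317 + 28*41 = 1317 + 1148 = 2465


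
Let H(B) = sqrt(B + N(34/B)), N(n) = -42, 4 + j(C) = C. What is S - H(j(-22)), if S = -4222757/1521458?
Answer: -4222757/1521458 - 2*I*sqrt(17) ≈ -2.7755 - 8.2462*I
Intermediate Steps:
j(C) = -4 + C
H(B) = sqrt(-42 + B) (H(B) = sqrt(B - 42) = sqrt(-42 + B))
S = -4222757/1521458 (S = -4222757*1/1521458 = -4222757/1521458 ≈ -2.7755)
S - H(j(-22)) = -4222757/1521458 - sqrt(-42 + (-4 - 22)) = -4222757/1521458 - sqrt(-42 - 26) = -4222757/1521458 - sqrt(-68) = -4222757/1521458 - 2*I*sqrt(17)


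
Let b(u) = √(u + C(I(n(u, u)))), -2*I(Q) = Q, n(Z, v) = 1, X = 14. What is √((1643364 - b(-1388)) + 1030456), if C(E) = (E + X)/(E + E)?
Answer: √(10695280 - 2*I*√5606)/2 ≈ 1635.2 - 0.011447*I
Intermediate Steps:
I(Q) = -Q/2
C(E) = (14 + E)/(2*E) (C(E) = (E + 14)/(E + E) = (14 + E)/((2*E)) = (14 + E)*(1/(2*E)) = (14 + E)/(2*E))
b(u) = √(-27/2 + u) (b(u) = √(u + (14 - ½*1)/(2*((-½*1)))) = √(u + (14 - ½)/(2*(-½))) = √(u + (½)*(-2)*(27/2)) = √(u - 27/2) = √(-27/2 + u))
√((1643364 - b(-1388)) + 1030456) = √((1643364 - √(-54 + 4*(-1388))/2) + 1030456) = √((1643364 - √(-54 - 5552)/2) + 1030456) = √((1643364 - √(-5606)/2) + 1030456) = √((1643364 - I*√5606/2) + 1030456) = √(2673820 - I*√5606/2)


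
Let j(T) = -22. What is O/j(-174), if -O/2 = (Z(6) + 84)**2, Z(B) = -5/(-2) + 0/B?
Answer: 29929/44 ≈ 680.20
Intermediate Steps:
Z(B) = 5/2 (Z(B) = -5*(-1/2) + 0 = 5/2 + 0 = 5/2)
O = -29929/2 (O = -2*(5/2 + 84)**2 = -2*(173/2)**2 = -2*29929/4 = -29929/2 ≈ -14965.)
O/j(-174) = -29929/2/(-22) = -29929/2*(-1/22) = 29929/44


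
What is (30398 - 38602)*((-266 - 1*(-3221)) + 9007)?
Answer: -98136248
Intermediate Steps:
(30398 - 38602)*((-266 - 1*(-3221)) + 9007) = -8204*((-266 + 3221) + 9007) = -8204*(2955 + 9007) = -8204*11962 = -98136248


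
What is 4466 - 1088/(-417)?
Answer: 1863410/417 ≈ 4468.6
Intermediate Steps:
4466 - 1088/(-417) = 4466 - 1088*(-1)/417 = 4466 - 1*(-1088/417) = 4466 + 1088/417 = 1863410/417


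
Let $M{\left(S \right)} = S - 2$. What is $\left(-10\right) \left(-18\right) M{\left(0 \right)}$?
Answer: $-360$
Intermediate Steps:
$M{\left(S \right)} = -2 + S$
$\left(-10\right) \left(-18\right) M{\left(0 \right)} = \left(-10\right) \left(-18\right) \left(-2 + 0\right) = 180 \left(-2\right) = -360$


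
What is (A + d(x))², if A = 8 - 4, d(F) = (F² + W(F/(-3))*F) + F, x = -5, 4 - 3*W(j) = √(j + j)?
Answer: 8362/27 + 520*√30/27 ≈ 415.19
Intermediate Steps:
W(j) = 4/3 - √2*√j/3 (W(j) = 4/3 - √(j + j)/3 = 4/3 - √2*√j/3)
d(F) = F + F² + F*(4/3 - √6*√(-F)/9) (d(F) = (F² + (4/3 - √2*√(F/(-3))/3)*F) + F = (F² + (4/3 - √2*√(F*(-⅓))/3)*F) + F = (F² + (4/3 - √2*√(-F/3)/3)*F) + F = (F² + (4/3 - √2*√3*√(-F)/3/3)*F) + F = (F² + (4/3 - √6*√(-F)/9)*F) + F = (F² + F*(4/3 - √6*√(-F)/9)) + F = F + F² + F*(4/3 - √6*√(-F)/9))
A = 4
(A + d(x))² = (4 + (⅑)*(-5)*(21 + 9*(-5) - √6*√(-1*(-5))))² = (4 + (⅑)*(-5)*(21 - 45 - √6*√5))² = (4 + (⅑)*(-5)*(21 - 45 - √30))² = (4 + (⅑)*(-5)*(-24 - √30))² = (4 + (40/3 + 5*√30/9))² = (52/3 + 5*√30/9)²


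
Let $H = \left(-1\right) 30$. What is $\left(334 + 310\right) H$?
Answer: $-19320$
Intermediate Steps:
$H = -30$
$\left(334 + 310\right) H = \left(334 + 310\right) \left(-30\right) = 644 \left(-30\right) = -19320$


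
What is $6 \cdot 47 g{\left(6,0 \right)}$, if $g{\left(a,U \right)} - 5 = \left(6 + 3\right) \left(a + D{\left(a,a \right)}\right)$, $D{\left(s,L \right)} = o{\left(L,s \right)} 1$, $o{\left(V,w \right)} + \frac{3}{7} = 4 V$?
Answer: $\frac{535236}{7} \approx 76462.0$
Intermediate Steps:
$o{\left(V,w \right)} = - \frac{3}{7} + 4 V$
$D{\left(s,L \right)} = - \frac{3}{7} + 4 L$ ($D{\left(s,L \right)} = \left(- \frac{3}{7} + 4 L\right) 1 = - \frac{3}{7} + 4 L$)
$g{\left(a,U \right)} = \frac{8}{7} + 45 a$ ($g{\left(a,U \right)} = 5 + \left(6 + 3\right) \left(a + \left(- \frac{3}{7} + 4 a\right)\right) = 5 + 9 \left(- \frac{3}{7} + 5 a\right) = 5 + \left(- \frac{27}{7} + 45 a\right) = \frac{8}{7} + 45 a$)
$6 \cdot 47 g{\left(6,0 \right)} = 6 \cdot 47 \left(\frac{8}{7} + 45 \cdot 6\right) = 282 \left(\frac{8}{7} + 270\right) = 282 \cdot \frac{1898}{7} = \frac{535236}{7}$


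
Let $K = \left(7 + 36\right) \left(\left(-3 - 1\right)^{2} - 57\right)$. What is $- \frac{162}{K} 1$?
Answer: $\frac{162}{1763} \approx 0.091889$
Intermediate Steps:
$K = -1763$ ($K = 43 \left(\left(-4\right)^{2} - 57\right) = 43 \left(16 - 57\right) = 43 \left(-41\right) = -1763$)
$- \frac{162}{K} 1 = - \frac{162}{-1763} \cdot 1 = \left(-162\right) \left(- \frac{1}{1763}\right) 1 = \frac{162}{1763} \cdot 1 = \frac{162}{1763}$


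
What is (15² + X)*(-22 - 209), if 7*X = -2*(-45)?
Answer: -54945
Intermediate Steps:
X = 90/7 (X = (-2*(-45))/7 = (⅐)*90 = 90/7 ≈ 12.857)
(15² + X)*(-22 - 209) = (15² + 90/7)*(-22 - 209) = (225 + 90/7)*(-231) = (1665/7)*(-231) = -54945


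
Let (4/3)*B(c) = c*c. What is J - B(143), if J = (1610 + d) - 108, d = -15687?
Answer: -118087/4 ≈ -29522.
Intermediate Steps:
J = -14185 (J = (1610 - 15687) - 108 = -14077 - 108 = -14185)
B(c) = 3*c²/4 (B(c) = 3*(c*c)/4 = 3*c²/4)
J - B(143) = -14185 - 3*143²/4 = -14185 - 3*20449/4 = -14185 - 1*61347/4 = -14185 - 61347/4 = -118087/4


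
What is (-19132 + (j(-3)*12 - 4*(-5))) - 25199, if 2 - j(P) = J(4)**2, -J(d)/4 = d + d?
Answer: -56575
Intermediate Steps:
J(d) = -8*d (J(d) = -4*(d + d) = -8*d)
j(P) = -1022 (j(P) = 2 - (-8*4)**2 = 2 - 1*(-32)**2 = 2 - 1*1024 = 2 - 1024 = -1022)
(-19132 + (j(-3)*12 - 4*(-5))) - 25199 = (-19132 + (-1022*12 - 4*(-5))) - 25199 = (-19132 + (-12264 + 20)) - 25199 = (-19132 - 12244) - 25199 = -31376 - 25199 = -56575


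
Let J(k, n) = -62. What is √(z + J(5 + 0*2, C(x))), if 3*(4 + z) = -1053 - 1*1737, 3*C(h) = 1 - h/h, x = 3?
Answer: 2*I*√249 ≈ 31.559*I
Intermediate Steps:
C(h) = 0 (C(h) = (1 - h/h)/3 = (1 - 1*1)/3 = (1 - 1)/3 = (⅓)*0 = 0)
z = -934 (z = -4 + (-1053 - 1*1737)/3 = -4 + (-1053 - 1737)/3 = -4 + (⅓)*(-2790) = -4 - 930 = -934)
√(z + J(5 + 0*2, C(x))) = √(-934 - 62) = √(-996) = 2*I*√249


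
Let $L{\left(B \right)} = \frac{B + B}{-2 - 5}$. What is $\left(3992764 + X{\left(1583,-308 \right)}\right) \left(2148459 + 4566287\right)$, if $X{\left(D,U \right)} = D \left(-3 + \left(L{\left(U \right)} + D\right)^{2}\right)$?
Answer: $29706744830568428$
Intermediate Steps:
$L{\left(B \right)} = - \frac{2 B}{7}$ ($L{\left(B \right)} = \frac{2 B}{-7} = 2 B \left(- \frac{1}{7}\right) = - \frac{2 B}{7}$)
$X{\left(D,U \right)} = D \left(-3 + \left(D - \frac{2 U}{7}\right)^{2}\right)$ ($X{\left(D,U \right)} = D \left(-3 + \left(- \frac{2 U}{7} + D\right)^{2}\right) = D \left(-3 + \left(D - \frac{2 U}{7}\right)^{2}\right)$)
$\left(3992764 + X{\left(1583,-308 \right)}\right) \left(2148459 + 4566287\right) = \left(3992764 + \frac{1}{49} \cdot 1583 \left(-147 + \left(\left(-2\right) \left(-308\right) + 7 \cdot 1583\right)^{2}\right)\right) \left(2148459 + 4566287\right) = \left(3992764 + \frac{1}{49} \cdot 1583 \left(-147 + \left(616 + 11081\right)^{2}\right)\right) 6714746 = \left(3992764 + \frac{1}{49} \cdot 1583 \left(-147 + 11697^{2}\right)\right) 6714746 = \left(3992764 + \frac{1}{49} \cdot 1583 \left(-147 + 136819809\right)\right) 6714746 = \left(3992764 + \frac{1}{49} \cdot 1583 \cdot 136819662\right) 6714746 = \left(3992764 + 4420112754\right) 6714746 = 4424105518 \cdot 6714746 = 29706744830568428$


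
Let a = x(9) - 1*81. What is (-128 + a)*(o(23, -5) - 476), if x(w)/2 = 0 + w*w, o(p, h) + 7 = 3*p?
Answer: 19458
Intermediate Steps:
o(p, h) = -7 + 3*p
x(w) = 2*w² (x(w) = 2*(0 + w*w) = 2*(0 + w²) = 2*w²)
a = 81 (a = 2*9² - 1*81 = 2*81 - 81 = 162 - 81 = 81)
(-128 + a)*(o(23, -5) - 476) = (-128 + 81)*((-7 + 3*23) - 476) = -47*((-7 + 69) - 476) = -47*(62 - 476) = -47*(-414) = 19458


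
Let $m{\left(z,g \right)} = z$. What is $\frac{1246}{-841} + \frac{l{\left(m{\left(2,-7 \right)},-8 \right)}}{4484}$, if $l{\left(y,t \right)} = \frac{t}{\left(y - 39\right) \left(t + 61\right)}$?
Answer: $- \frac{2739056444}{1848754321} \approx -1.4816$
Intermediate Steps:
$l{\left(y,t \right)} = \frac{t}{\left(-39 + y\right) \left(61 + t\right)}$
$\frac{1246}{-841} + \frac{l{\left(m{\left(2,-7 \right)},-8 \right)}}{4484} = \frac{1246}{-841} + \frac{\left(-8\right) \frac{1}{-2379 - -312 + 61 \cdot 2 - 16}}{4484} = 1246 \left(- \frac{1}{841}\right) + - \frac{8}{-2379 + 312 + 122 - 16} \cdot \frac{1}{4484} = - \frac{1246}{841} + - \frac{8}{-1961} \cdot \frac{1}{4484} = - \frac{1246}{841} + \left(-8\right) \left(- \frac{1}{1961}\right) \frac{1}{4484} = - \frac{1246}{841} + \frac{8}{1961} \cdot \frac{1}{4484} = - \frac{1246}{841} + \frac{2}{2198281} = - \frac{2739056444}{1848754321}$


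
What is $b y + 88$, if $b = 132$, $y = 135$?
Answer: $17908$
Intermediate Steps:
$b y + 88 = 132 \cdot 135 + 88 = 17820 + 88 = 17908$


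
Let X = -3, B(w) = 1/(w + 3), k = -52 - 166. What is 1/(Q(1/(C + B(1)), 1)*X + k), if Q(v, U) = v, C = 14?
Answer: -19/4146 ≈ -0.0045827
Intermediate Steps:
k = -218
B(w) = 1/(3 + w)
1/(Q(1/(C + B(1)), 1)*X + k) = 1/(-3/(14 + 1/(3 + 1)) - 218) = 1/(-3/(14 + 1/4) - 218) = 1/(-3/(57/4) - 218) = 1/((4/57)*(-3) - 218) = 1/(-4/19 - 218) = 1/(-4146/19) = -19/4146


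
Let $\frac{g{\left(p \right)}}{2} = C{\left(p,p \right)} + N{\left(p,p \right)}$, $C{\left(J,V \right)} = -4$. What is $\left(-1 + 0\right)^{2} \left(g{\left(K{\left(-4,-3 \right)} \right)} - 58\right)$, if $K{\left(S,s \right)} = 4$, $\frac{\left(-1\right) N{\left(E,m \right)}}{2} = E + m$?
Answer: $-98$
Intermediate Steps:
$N{\left(E,m \right)} = - 2 E - 2 m$ ($N{\left(E,m \right)} = - 2 \left(E + m\right) = - 2 E - 2 m$)
$g{\left(p \right)} = -8 - 8 p$ ($g{\left(p \right)} = 2 \left(-4 - 4 p\right) = -8 - 8 p$)
$\left(-1 + 0\right)^{2} \left(g{\left(K{\left(-4,-3 \right)} \right)} - 58\right) = \left(-1 + 0\right)^{2} \left(\left(-8 - 32\right) - 58\right) = \left(-1\right)^{2} \left(\left(-8 - 32\right) - 58\right) = 1 \left(-40 - 58\right) = 1 \left(-98\right) = -98$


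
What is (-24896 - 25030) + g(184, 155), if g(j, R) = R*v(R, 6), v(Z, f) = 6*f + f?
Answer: -43416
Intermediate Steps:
v(Z, f) = 7*f
g(j, R) = 42*R (g(j, R) = R*(7*6) = R*42 = 42*R)
(-24896 - 25030) + g(184, 155) = (-24896 - 25030) + 42*155 = -49926 + 6510 = -43416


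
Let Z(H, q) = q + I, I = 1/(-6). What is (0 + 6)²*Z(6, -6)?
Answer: -222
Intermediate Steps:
I = -⅙ ≈ -0.16667
Z(H, q) = -⅙ + q (Z(H, q) = q - ⅙ = -⅙ + q)
(0 + 6)²*Z(6, -6) = (0 + 6)²*(-⅙ - 6) = 6²*(-37/6) = 36*(-37/6) = -222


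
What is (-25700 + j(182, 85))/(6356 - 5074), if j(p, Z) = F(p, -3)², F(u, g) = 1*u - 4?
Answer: 2992/641 ≈ 4.6677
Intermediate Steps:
F(u, g) = -4 + u (F(u, g) = u - 4 = -4 + u)
j(p, Z) = (-4 + p)²
(-25700 + j(182, 85))/(6356 - 5074) = (-25700 + (-4 + 182)²)/(6356 - 5074) = (-25700 + 178²)/1282 = (-25700 + 31684)*(1/1282) = 5984*(1/1282) = 2992/641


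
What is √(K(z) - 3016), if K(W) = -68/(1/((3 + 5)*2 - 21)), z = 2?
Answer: 2*I*√669 ≈ 51.73*I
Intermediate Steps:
K(W) = 340 (K(W) = -68/(1/(8*2 - 21)) = -68/(1/(16 - 21)) = -68/(1/(-5)) = -68/(-⅕) = -68*(-5) = 340)
√(K(z) - 3016) = √(340 - 3016) = √(-2676) = 2*I*√669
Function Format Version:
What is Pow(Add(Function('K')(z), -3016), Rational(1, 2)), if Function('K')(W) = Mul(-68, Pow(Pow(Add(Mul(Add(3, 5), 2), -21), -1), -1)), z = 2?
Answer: Mul(2, I, Pow(669, Rational(1, 2))) ≈ Mul(51.730, I)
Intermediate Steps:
Function('K')(W) = 340 (Function('K')(W) = Mul(-68, Pow(Pow(Add(Mul(8, 2), -21), -1), -1)) = Mul(-68, Pow(Pow(Add(16, -21), -1), -1)) = Mul(-68, Pow(Pow(-5, -1), -1)) = Mul(-68, Pow(Rational(-1, 5), -1)) = Mul(-68, -5) = 340)
Pow(Add(Function('K')(z), -3016), Rational(1, 2)) = Pow(Add(340, -3016), Rational(1, 2)) = Pow(-2676, Rational(1, 2)) = Mul(2, I, Pow(669, Rational(1, 2)))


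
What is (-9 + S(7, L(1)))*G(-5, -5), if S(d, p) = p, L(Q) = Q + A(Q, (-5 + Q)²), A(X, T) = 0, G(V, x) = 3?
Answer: -24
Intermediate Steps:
L(Q) = Q (L(Q) = Q + 0 = Q)
(-9 + S(7, L(1)))*G(-5, -5) = (-9 + 1)*3 = -8*3 = -24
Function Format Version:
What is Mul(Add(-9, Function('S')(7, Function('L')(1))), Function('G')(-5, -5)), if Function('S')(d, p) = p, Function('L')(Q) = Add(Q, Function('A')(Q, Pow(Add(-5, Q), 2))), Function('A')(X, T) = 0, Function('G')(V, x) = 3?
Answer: -24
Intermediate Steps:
Function('L')(Q) = Q (Function('L')(Q) = Add(Q, 0) = Q)
Mul(Add(-9, Function('S')(7, Function('L')(1))), Function('G')(-5, -5)) = Mul(Add(-9, 1), 3) = Mul(-8, 3) = -24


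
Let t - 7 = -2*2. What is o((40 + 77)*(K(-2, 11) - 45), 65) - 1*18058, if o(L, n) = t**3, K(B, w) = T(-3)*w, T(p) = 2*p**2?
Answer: -18031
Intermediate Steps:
t = 3 (t = 7 - 2*2 = 7 - 4 = 3)
K(B, w) = 18*w (K(B, w) = (2*(-3)**2)*w = (2*9)*w = 18*w)
o(L, n) = 27 (o(L, n) = 3**3 = 27)
o((40 + 77)*(K(-2, 11) - 45), 65) - 1*18058 = 27 - 1*18058 = 27 - 18058 = -18031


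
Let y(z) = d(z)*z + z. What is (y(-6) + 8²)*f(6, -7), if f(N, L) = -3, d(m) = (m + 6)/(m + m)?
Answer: -174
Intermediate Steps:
d(m) = (6 + m)/(2*m) (d(m) = (6 + m)/((2*m)) = (6 + m)*(1/(2*m)) = (6 + m)/(2*m))
y(z) = 3 + 3*z/2 (y(z) = ((6 + z)/(2*z))*z + z = (3 + z/2) + z = 3 + 3*z/2)
(y(-6) + 8²)*f(6, -7) = ((3 + (3/2)*(-6)) + 8²)*(-3) = ((3 - 9) + 64)*(-3) = (-6 + 64)*(-3) = 58*(-3) = -174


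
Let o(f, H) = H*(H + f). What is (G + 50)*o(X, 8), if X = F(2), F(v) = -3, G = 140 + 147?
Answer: 13480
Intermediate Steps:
G = 287
X = -3
(G + 50)*o(X, 8) = (287 + 50)*(8*(8 - 3)) = 337*(8*5) = 337*40 = 13480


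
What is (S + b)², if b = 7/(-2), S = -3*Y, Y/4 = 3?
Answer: 6241/4 ≈ 1560.3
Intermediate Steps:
Y = 12 (Y = 4*3 = 12)
S = -36 (S = -3*12 = -36)
b = -7/2 (b = 7*(-½) = -7/2 ≈ -3.5000)
(S + b)² = (-36 - 7/2)² = (-79/2)² = 6241/4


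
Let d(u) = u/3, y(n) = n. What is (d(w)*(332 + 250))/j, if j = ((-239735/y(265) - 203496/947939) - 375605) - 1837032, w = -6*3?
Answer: 43860189591/27802510397275 ≈ 0.0015776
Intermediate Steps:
w = -18
d(u) = u/3 (d(u) = u*(⅓) = u/3)
j = -111210041589100/50240767 (j = ((-239735/265 - 203496/947939) - 375605) - 1837032 = ((-239735*1/265 - 203496*1/947939) - 375605) - 1837032 = ((-47947/53 - 203496/947939) - 375605) - 1837032 = (-45461616521/50240767 - 375605) - 1837032 = -18916144905556/50240767 - 1837032 = -111210041589100/50240767 ≈ -2.2135e+6)
(d(w)*(332 + 250))/j = (((⅓)*(-18))*(332 + 250))/(-111210041589100/50240767) = -6*582*(-50240767/111210041589100) = -3492*(-50240767/111210041589100) = 43860189591/27802510397275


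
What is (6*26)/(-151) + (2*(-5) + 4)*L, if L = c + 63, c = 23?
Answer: -78072/151 ≈ -517.03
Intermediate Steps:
L = 86 (L = 23 + 63 = 86)
(6*26)/(-151) + (2*(-5) + 4)*L = (6*26)/(-151) + (2*(-5) + 4)*86 = 156*(-1/151) + (-10 + 4)*86 = -156/151 - 6*86 = -156/151 - 516 = -78072/151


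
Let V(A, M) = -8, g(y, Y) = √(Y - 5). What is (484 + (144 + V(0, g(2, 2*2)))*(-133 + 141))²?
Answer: 2471184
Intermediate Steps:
g(y, Y) = √(-5 + Y)
(484 + (144 + V(0, g(2, 2*2)))*(-133 + 141))² = (484 + (144 - 8)*(-133 + 141))² = (484 + 136*8)² = (484 + 1088)² = 1572² = 2471184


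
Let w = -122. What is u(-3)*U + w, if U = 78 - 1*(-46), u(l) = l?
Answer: -494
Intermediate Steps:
U = 124 (U = 78 + 46 = 124)
u(-3)*U + w = -3*124 - 122 = -372 - 122 = -494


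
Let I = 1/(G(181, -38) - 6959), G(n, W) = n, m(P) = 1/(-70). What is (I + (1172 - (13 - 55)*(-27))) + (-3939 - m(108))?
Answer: -462715438/118615 ≈ -3901.0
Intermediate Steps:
m(P) = -1/70
I = -1/6778 (I = 1/(181 - 6959) = 1/(-6778) = -1/6778 ≈ -0.00014754)
(I + (1172 - (13 - 55)*(-27))) + (-3939 - m(108)) = (-1/6778 + (1172 - (13 - 55)*(-27))) + (-3939 - 1*(-1/70)) = (-1/6778 + (1172 - (-42)*(-27))) + (-3939 + 1/70) = (-1/6778 + (1172 - 1*1134)) - 275729/70 = (-1/6778 + (1172 - 1134)) - 275729/70 = (-1/6778 + 38) - 275729/70 = 257563/6778 - 275729/70 = -462715438/118615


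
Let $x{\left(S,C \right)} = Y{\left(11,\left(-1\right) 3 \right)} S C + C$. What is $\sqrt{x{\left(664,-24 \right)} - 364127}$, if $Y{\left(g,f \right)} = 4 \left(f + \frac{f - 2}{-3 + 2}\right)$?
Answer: $i \sqrt{491639} \approx 701.17 i$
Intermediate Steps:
$Y{\left(g,f \right)} = 8$ ($Y{\left(g,f \right)} = 4 \left(f + \frac{-2 + f}{-1}\right) = 4 \left(f + \left(-2 + f\right) \left(-1\right)\right) = 4 \left(f - \left(-2 + f\right)\right) = 4 \cdot 2 = 8$)
$x{\left(S,C \right)} = C + 8 C S$ ($x{\left(S,C \right)} = 8 S C + C = 8 C S + C = C + 8 C S$)
$\sqrt{x{\left(664,-24 \right)} - 364127} = \sqrt{- 24 \left(1 + 8 \cdot 664\right) - 364127} = \sqrt{- 24 \left(1 + 5312\right) - 364127} = \sqrt{\left(-24\right) 5313 - 364127} = \sqrt{-127512 - 364127} = \sqrt{-491639} = i \sqrt{491639}$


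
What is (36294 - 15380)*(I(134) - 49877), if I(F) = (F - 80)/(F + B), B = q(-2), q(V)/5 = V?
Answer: -32336672579/31 ≈ -1.0431e+9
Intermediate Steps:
q(V) = 5*V
B = -10 (B = 5*(-2) = -10)
I(F) = (-80 + F)/(-10 + F) (I(F) = (F - 80)/(F - 10) = (-80 + F)/(-10 + F))
(36294 - 15380)*(I(134) - 49877) = (36294 - 15380)*((-80 + 134)/(-10 + 134) - 49877) = 20914*(54/124 - 49877) = 20914*((1/124)*54 - 49877) = 20914*(27/62 - 49877) = 20914*(-3092347/62) = -32336672579/31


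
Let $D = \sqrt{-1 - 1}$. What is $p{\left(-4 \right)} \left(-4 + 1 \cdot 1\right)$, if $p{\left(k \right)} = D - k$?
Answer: $-12 - 3 i \sqrt{2} \approx -12.0 - 4.2426 i$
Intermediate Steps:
$D = i \sqrt{2}$ ($D = \sqrt{-2} = i \sqrt{2} \approx 1.4142 i$)
$p{\left(k \right)} = - k + i \sqrt{2}$ ($p{\left(k \right)} = i \sqrt{2} - k = - k + i \sqrt{2}$)
$p{\left(-4 \right)} \left(-4 + 1 \cdot 1\right) = \left(\left(-1\right) \left(-4\right) + i \sqrt{2}\right) \left(-4 + 1 \cdot 1\right) = \left(4 + i \sqrt{2}\right) \left(-4 + 1\right) = \left(4 + i \sqrt{2}\right) \left(-3\right) = -12 - 3 i \sqrt{2}$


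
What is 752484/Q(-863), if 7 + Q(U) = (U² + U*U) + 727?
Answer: 376242/745129 ≈ 0.50494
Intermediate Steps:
Q(U) = 720 + 2*U² (Q(U) = -7 + ((U² + U*U) + 727) = -7 + ((U² + U²) + 727) = -7 + (2*U² + 727) = -7 + (727 + 2*U²) = 720 + 2*U²)
752484/Q(-863) = 752484/(720 + 2*(-863)²) = 752484/(720 + 2*744769) = 752484/(720 + 1489538) = 752484/1490258 = 752484*(1/1490258) = 376242/745129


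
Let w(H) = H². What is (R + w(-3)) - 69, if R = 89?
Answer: 29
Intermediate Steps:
(R + w(-3)) - 69 = (89 + (-3)²) - 69 = (89 + 9) - 69 = 98 - 69 = 29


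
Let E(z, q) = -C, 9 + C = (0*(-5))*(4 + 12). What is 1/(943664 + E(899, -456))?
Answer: 1/943673 ≈ 1.0597e-6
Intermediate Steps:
C = -9 (C = -9 + (0*(-5))*(4 + 12) = -9 + 0*16 = -9 + 0 = -9)
E(z, q) = 9 (E(z, q) = -1*(-9) = 9)
1/(943664 + E(899, -456)) = 1/(943664 + 9) = 1/943673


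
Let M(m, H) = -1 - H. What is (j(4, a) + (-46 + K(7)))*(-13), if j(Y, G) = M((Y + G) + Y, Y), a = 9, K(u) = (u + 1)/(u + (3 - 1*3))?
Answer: 4537/7 ≈ 648.14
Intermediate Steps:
K(u) = (1 + u)/u (K(u) = (1 + u)/(u + (3 - 3)) = (1 + u)/(u + 0) = (1 + u)/u)
j(Y, G) = -1 - Y
(j(4, a) + (-46 + K(7)))*(-13) = ((-1 - 1*4) + (-46 + (1 + 7)/7))*(-13) = ((-1 - 4) + (-46 + (⅐)*8))*(-13) = (-5 + (-46 + 8/7))*(-13) = (-5 - 314/7)*(-13) = -349/7*(-13) = 4537/7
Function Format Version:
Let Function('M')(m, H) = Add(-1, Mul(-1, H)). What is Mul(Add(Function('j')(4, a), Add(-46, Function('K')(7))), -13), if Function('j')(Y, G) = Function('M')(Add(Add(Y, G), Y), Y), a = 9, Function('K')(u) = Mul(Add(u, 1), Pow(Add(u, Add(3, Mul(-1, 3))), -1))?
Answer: Rational(4537, 7) ≈ 648.14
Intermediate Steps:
Function('K')(u) = Mul(Pow(u, -1), Add(1, u)) (Function('K')(u) = Mul(Add(1, u), Pow(Add(u, Add(3, -3)), -1)) = Mul(Add(1, u), Pow(Add(u, 0), -1)) = Mul(Add(1, u), Pow(u, -1)) = Mul(Pow(u, -1), Add(1, u)))
Function('j')(Y, G) = Add(-1, Mul(-1, Y))
Mul(Add(Function('j')(4, a), Add(-46, Function('K')(7))), -13) = Mul(Add(Add(-1, Mul(-1, 4)), Add(-46, Mul(Pow(7, -1), Add(1, 7)))), -13) = Mul(Add(Add(-1, -4), Add(-46, Mul(Rational(1, 7), 8))), -13) = Mul(Add(-5, Add(-46, Rational(8, 7))), -13) = Mul(Add(-5, Rational(-314, 7)), -13) = Mul(Rational(-349, 7), -13) = Rational(4537, 7)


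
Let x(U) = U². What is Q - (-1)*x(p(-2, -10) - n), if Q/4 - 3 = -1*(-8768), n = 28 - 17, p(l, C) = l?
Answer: 35253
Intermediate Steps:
n = 11
Q = 35084 (Q = 12 + 4*(-1*(-8768)) = 12 + 4*8768 = 12 + 35072 = 35084)
Q - (-1)*x(p(-2, -10) - n) = 35084 - (-1)*(-2 - 1*11)² = 35084 - (-1)*(-2 - 11)² = 35084 - (-1)*(-13)² = 35084 - (-1)*169 = 35084 - 1*(-169) = 35084 + 169 = 35253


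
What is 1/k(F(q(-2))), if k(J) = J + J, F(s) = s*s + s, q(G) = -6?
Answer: 1/60 ≈ 0.016667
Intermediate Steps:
F(s) = s + s² (F(s) = s² + s = s + s²)
k(J) = 2*J
1/k(F(q(-2))) = 1/(2*(-6*(1 - 6))) = 1/(2*(-6*(-5))) = 1/(2*30) = 1/60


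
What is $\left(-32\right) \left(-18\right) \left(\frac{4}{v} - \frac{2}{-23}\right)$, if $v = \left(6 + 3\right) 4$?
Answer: $\frac{2624}{23} \approx 114.09$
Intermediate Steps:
$v = 36$ ($v = 9 \cdot 4 = 36$)
$\left(-32\right) \left(-18\right) \left(\frac{4}{v} - \frac{2}{-23}\right) = \left(-32\right) \left(-18\right) \left(\frac{4}{36} - \frac{2}{-23}\right) = 576 \left(4 \cdot \frac{1}{36} - - \frac{2}{23}\right) = 576 \left(\frac{1}{9} + \frac{2}{23}\right) = 576 \cdot \frac{41}{207} = \frac{2624}{23}$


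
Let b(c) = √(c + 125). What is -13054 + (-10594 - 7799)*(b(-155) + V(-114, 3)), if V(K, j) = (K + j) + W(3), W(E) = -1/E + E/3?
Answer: 2016307 - 18393*I*√30 ≈ 2.0163e+6 - 1.0074e+5*I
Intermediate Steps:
W(E) = -1/E + E/3 (W(E) = -1/E + E*(⅓) = -1/E + E/3)
V(K, j) = ⅔ + K + j (V(K, j) = (K + j) + (-1/3 + (⅓)*3) = (K + j) + (-1*⅓ + 1) = (K + j) + (-⅓ + 1) = (K + j) + ⅔ = ⅔ + K + j)
b(c) = √(125 + c)
-13054 + (-10594 - 7799)*(b(-155) + V(-114, 3)) = -13054 + (-10594 - 7799)*(√(125 - 155) + (⅔ - 114 + 3)) = -13054 - 18393*(√(-30) - 331/3) = -13054 - 18393*(I*√30 - 331/3) = -13054 - 18393*(-331/3 + I*√30) = -13054 + (2029361 - 18393*I*√30) = 2016307 - 18393*I*√30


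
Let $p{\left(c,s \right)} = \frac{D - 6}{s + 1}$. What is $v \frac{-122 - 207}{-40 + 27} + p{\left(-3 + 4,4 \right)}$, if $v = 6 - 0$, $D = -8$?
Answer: $\frac{9688}{65} \approx 149.05$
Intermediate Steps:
$p{\left(c,s \right)} = - \frac{14}{1 + s}$ ($p{\left(c,s \right)} = \frac{-8 - 6}{s + 1} = - \frac{14}{1 + s}$)
$v = 6$ ($v = 6 + 0 = 6$)
$v \frac{-122 - 207}{-40 + 27} + p{\left(-3 + 4,4 \right)} = 6 \frac{-122 - 207}{-40 + 27} - \frac{14}{1 + 4} = 6 \left(- \frac{329}{-13}\right) - \frac{14}{5} = 6 \left(\left(-329\right) \left(- \frac{1}{13}\right)\right) - \frac{14}{5} = 6 \cdot \frac{329}{13} - \frac{14}{5} = \frac{1974}{13} - \frac{14}{5} = \frac{9688}{65}$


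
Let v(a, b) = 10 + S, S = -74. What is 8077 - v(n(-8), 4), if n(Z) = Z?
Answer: 8141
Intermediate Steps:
v(a, b) = -64 (v(a, b) = 10 - 74 = -64)
8077 - v(n(-8), 4) = 8077 - 1*(-64) = 8077 + 64 = 8141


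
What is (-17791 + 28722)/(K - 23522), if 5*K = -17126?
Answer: -54655/134736 ≈ -0.40564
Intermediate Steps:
K = -17126/5 (K = (⅕)*(-17126) = -17126/5 ≈ -3425.2)
(-17791 + 28722)/(K - 23522) = (-17791 + 28722)/(-17126/5 - 23522) = 10931/(-134736/5) = 10931*(-5/134736) = -54655/134736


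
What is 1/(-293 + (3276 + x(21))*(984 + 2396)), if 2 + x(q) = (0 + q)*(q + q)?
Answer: 1/14046987 ≈ 7.1190e-8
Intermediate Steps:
x(q) = -2 + 2*q**2 (x(q) = -2 + (0 + q)*(q + q) = -2 + q*(2*q) = -2 + 2*q**2)
1/(-293 + (3276 + x(21))*(984 + 2396)) = 1/(-293 + (3276 + (-2 + 2*21**2))*(984 + 2396)) = 1/(-293 + (3276 + (-2 + 2*441))*3380) = 1/(-293 + (3276 + (-2 + 882))*3380) = 1/(-293 + (3276 + 880)*3380) = 1/(-293 + 4156*3380) = 1/(-293 + 14047280) = 1/14046987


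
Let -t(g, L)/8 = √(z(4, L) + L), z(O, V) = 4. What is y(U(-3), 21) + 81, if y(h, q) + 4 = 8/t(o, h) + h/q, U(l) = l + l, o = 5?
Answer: 537/7 + I*√2/2 ≈ 76.714 + 0.70711*I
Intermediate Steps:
U(l) = 2*l
t(g, L) = -8*√(4 + L)
y(h, q) = -4 - 1/√(4 + h) + h/q (y(h, q) = -4 + (8/((-8*√(4 + h))) + h/q) = -4 + (8*(-1/(8*√(4 + h))) + h/q) = -4 + (-1/√(4 + h) + h/q) = -4 - 1/√(4 + h) + h/q)
y(U(-3), 21) + 81 = (-4 - 1/√(4 + 2*(-3)) + (2*(-3))/21) + 81 = (-4 - 1/√(4 - 6) - 6*1/21) + 81 = (-4 - 1/√(-2) - 2/7) + 81 = (-4 - (-1)*I*√2/2 - 2/7) + 81 = (-4 + I*√2/2 - 2/7) + 81 = (-30/7 + I*√2/2) + 81 = 537/7 + I*√2/2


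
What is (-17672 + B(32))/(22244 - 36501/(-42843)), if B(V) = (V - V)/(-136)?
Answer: -252373832/317678731 ≈ -0.79443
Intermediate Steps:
B(V) = 0 (B(V) = 0*(-1/136) = 0)
(-17672 + B(32))/(22244 - 36501/(-42843)) = (-17672 + 0)/(22244 - 36501/(-42843)) = -17672/(22244 - 36501*(-1/42843)) = -17672/(22244 + 12167/14281) = -17672/317678731/14281 = -17672*14281/317678731 = -252373832/317678731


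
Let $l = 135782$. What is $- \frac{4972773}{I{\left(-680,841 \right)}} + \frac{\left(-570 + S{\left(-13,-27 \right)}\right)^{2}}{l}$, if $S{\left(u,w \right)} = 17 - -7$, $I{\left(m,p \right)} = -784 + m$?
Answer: $\frac{112608250885}{33130808} \approx 3398.9$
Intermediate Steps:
$S{\left(u,w \right)} = 24$ ($S{\left(u,w \right)} = 17 + 7 = 24$)
$- \frac{4972773}{I{\left(-680,841 \right)}} + \frac{\left(-570 + S{\left(-13,-27 \right)}\right)^{2}}{l} = - \frac{4972773}{-784 - 680} + \frac{\left(-570 + 24\right)^{2}}{135782} = - \frac{4972773}{-1464} + \left(-546\right)^{2} \cdot \frac{1}{135782} = \left(-4972773\right) \left(- \frac{1}{1464}\right) + 298116 \cdot \frac{1}{135782} = \frac{1657591}{488} + \frac{149058}{67891} = \frac{112608250885}{33130808}$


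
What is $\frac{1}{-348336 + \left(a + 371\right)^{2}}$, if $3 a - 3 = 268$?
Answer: $- \frac{9}{1219568} \approx -7.3797 \cdot 10^{-6}$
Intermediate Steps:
$a = \frac{271}{3}$ ($a = 1 + \frac{1}{3} \cdot 268 = 1 + \frac{268}{3} = \frac{271}{3} \approx 90.333$)
$\frac{1}{-348336 + \left(a + 371\right)^{2}} = \frac{1}{-348336 + \left(\frac{271}{3} + 371\right)^{2}} = \frac{1}{-348336 + \left(\frac{1384}{3}\right)^{2}} = \frac{1}{-348336 + \frac{1915456}{9}} = \frac{1}{- \frac{1219568}{9}} = - \frac{9}{1219568}$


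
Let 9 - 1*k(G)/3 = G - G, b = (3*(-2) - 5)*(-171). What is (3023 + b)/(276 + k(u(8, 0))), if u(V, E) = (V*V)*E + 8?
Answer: 4904/303 ≈ 16.185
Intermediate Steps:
b = 1881 (b = (-6 - 5)*(-171) = -11*(-171) = 1881)
u(V, E) = 8 + E*V² (u(V, E) = V²*E + 8 = E*V² + 8 = 8 + E*V²)
k(G) = 27 (k(G) = 27 - 3*(G - G) = 27 - 3*0 = 27 + 0 = 27)
(3023 + b)/(276 + k(u(8, 0))) = (3023 + 1881)/(276 + 27) = 4904/303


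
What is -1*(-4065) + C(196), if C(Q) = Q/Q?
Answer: 4066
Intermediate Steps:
C(Q) = 1
-1*(-4065) + C(196) = -1*(-4065) + 1 = 4065 + 1 = 4066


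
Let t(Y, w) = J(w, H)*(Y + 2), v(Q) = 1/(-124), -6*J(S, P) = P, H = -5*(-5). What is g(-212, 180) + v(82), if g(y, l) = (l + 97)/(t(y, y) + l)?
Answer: 33293/130820 ≈ 0.25449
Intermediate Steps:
H = 25
J(S, P) = -P/6
v(Q) = -1/124
t(Y, w) = -25/3 - 25*Y/6 (t(Y, w) = (-⅙*25)*(Y + 2) = -25*(2 + Y)/6 = -25/3 - 25*Y/6)
g(y, l) = (97 + l)/(-25/3 + l - 25*y/6) (g(y, l) = (l + 97)/((-25/3 - 25*y/6) + l) = (97 + l)/(-25/3 + l - 25*y/6))
g(-212, 180) + v(82) = 6*(-97 - 1*180)/(50 - 6*180 + 25*(-212)) - 1/124 = 6*(-97 - 180)/(50 - 1080 - 5300) - 1/124 = 6*(-277)/(-6330) - 1/124 = 6*(-1/6330)*(-277) - 1/124 = 277/1055 - 1/124 = 33293/130820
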